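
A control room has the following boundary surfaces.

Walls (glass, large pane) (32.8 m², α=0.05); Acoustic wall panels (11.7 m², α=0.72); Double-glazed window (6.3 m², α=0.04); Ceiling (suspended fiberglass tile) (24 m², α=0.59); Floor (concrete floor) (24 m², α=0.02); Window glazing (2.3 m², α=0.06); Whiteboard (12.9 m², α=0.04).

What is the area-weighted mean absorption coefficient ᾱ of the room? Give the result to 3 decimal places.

Total surface area S = 114.0 m².
A = 32.8×0.05 + 11.7×0.72 + 6.3×0.04 + 24×0.59 + 24×0.02 + 2.3×0.06 + 12.9×0.04 = 25.610 sabins.
ᾱ = 25.610 / 114.0 = 0.225.

0.225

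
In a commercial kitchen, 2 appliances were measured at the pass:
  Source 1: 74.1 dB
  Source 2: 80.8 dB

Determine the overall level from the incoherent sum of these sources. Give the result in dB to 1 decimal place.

Σ 10^(Lᵢ/10) = 1.459e+08.
L_total = 10·log₁₀(1.459e+08) = 81.6 dB.

81.6 dB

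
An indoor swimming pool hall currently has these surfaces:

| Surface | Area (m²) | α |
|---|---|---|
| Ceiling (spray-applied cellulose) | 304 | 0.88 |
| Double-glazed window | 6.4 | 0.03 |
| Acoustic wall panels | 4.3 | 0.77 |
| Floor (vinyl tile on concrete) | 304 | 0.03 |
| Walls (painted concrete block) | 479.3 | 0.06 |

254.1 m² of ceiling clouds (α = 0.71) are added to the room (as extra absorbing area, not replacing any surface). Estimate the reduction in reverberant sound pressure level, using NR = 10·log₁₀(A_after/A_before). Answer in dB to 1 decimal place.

2.0 dB

Equivalent absorption area: A_before = 304*0.88 + 6.4*0.03 + 4.3*0.77 + 304*0.03 + 479.3*0.06 = 308.901 m².
Added absorption = 254.1 × 0.71 = 180.411 sabins.
New total A_after = 489.312 sabins.
Reduction = 10 log₁₀(A_after/A_before) = 10 log₁₀(1.5840) = 2.0 dB.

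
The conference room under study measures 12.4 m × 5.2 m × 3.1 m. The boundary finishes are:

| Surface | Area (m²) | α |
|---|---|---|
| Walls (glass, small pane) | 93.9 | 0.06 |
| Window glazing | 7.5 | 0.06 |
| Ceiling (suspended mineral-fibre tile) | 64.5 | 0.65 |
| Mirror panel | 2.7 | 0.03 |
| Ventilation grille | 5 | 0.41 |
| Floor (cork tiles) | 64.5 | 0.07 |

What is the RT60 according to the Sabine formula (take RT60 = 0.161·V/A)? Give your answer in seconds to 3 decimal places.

Equivalent absorption area: A = 93.9*0.06 + 7.5*0.06 + 64.5*0.65 + 2.7*0.03 + 5*0.41 + 64.5*0.07 = 54.655 m².
Volume V = 12.4 × 5.2 × 3.1 = 199.888 m³.
RT60 = 0.161 · V / A = 0.161 × 199.888 / 54.655 = 0.589 s.

0.589 seconds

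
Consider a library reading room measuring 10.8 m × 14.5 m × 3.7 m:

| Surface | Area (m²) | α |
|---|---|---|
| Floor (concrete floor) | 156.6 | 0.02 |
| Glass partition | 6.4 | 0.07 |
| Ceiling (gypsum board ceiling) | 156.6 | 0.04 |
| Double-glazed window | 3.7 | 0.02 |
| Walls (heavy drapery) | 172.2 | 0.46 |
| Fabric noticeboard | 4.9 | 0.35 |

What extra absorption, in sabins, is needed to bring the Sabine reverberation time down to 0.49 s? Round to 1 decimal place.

Summing Sᵢαᵢ: 3.132 + 0.448 + 6.264 + 0.074 + 79.212 + 1.715 → A₁ = 90.845 sabins.
For T = 0.49 s, need A₂ = 0.161·V/T = 0.161·579.42/0.49 = 190.381 sabins.
ΔA = A₂ − A₁ = 190.381 − 90.845 = 99.5 sabins.

99.5 sabins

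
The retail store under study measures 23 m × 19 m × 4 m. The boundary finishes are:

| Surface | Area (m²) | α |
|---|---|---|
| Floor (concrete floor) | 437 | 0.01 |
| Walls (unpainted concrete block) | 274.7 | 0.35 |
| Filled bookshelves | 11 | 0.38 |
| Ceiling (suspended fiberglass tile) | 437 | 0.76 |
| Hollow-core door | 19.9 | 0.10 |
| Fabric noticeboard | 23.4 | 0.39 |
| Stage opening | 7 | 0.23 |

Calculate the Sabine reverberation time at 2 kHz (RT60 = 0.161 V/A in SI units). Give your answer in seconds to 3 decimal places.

0.626 seconds

Total absorption A = 437·0.01 + 274.7·0.35 + 11·0.38 + 437·0.76 + 19.9·0.10 + 23.4·0.39 + 7·0.23
  = 4.370 + 96.145 + 4.180 + 332.120 + 1.990 + 9.126 + 1.610 = 449.541 m² sabins.
V = 23·19·4 = 1748 m³.
Sabine: RT60 = 0.161 × 1748 / 449.541 = 0.626 s.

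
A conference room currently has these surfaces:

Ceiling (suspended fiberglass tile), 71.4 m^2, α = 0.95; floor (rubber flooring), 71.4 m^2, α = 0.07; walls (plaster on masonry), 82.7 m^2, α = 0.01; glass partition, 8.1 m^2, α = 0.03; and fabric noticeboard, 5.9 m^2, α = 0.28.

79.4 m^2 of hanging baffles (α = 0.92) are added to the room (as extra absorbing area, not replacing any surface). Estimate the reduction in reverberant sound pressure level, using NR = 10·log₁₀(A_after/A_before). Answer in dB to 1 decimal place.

Total absorption A_before = 71.4*0.95 + 71.4*0.07 + 82.7*0.01 + 8.1*0.03 + 5.9*0.28
  = 67.830 + 4.998 + 0.827 + 0.243 + 1.652 = 75.550 m^2 sabins.
Added absorption = 79.4 × 0.92 = 73.048 sabins.
A_after = 75.550 + 73.048 = 148.598 sabins.
NR = 10·log₁₀(148.598/75.550) = 2.9 dB.

2.9 dB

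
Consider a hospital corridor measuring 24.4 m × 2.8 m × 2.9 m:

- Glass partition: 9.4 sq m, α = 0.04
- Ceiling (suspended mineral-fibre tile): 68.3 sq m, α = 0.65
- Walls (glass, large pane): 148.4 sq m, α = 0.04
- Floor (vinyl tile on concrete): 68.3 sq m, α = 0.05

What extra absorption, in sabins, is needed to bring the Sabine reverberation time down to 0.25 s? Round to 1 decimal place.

A₁ = Σ Sᵢαᵢ = 9.4*0.04 + 68.3*0.65 + 148.4*0.04 + 68.3*0.05 = 54.122 sabins.
V = 198.128 m³. Required absorption A₂ = 0.161 × 198.128 / 0.25 = 127.594 sabins.
Shortfall: 127.594 − 54.122 = 73.5 sabins.

73.5 sabins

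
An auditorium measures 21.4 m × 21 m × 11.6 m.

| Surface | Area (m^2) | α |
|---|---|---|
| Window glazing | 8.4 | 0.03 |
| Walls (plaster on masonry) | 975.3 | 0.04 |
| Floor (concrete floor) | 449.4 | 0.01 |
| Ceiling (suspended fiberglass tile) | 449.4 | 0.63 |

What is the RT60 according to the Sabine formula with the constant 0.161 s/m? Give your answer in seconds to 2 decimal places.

Summing Sᵢαᵢ: 0.252 + 39.012 + 4.494 + 283.122 → A = 326.880 sabins.
Room volume: 5213.04 m³.
T = 0.161 V/A = 0.161·5213.04/326.880 = 2.57 s.

2.57 sec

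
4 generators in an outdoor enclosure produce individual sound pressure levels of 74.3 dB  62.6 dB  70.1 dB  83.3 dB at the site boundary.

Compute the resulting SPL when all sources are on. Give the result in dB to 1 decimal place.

Converting to relative power and adding: 10^(74.3/10) + 10^(62.6/10) + 10^(70.1/10) + 10^(83.3/10) = 2.528e+08.
Combined level = 10 log₁₀(2.528e+08) = 84.0 dB.

84.0 dB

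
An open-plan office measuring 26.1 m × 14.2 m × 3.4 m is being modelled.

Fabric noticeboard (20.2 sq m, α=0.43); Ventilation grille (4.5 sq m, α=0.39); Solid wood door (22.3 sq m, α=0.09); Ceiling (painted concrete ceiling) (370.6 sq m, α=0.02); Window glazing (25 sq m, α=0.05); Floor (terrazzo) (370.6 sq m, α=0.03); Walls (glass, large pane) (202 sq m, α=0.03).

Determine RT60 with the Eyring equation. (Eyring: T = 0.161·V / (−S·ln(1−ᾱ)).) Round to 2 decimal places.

S = Σ Sᵢ = 1015.2 sq m.
Absorption A = 20.2×0.43 + 4.5×0.39 + 22.3×0.09 + 370.6×0.02 + 25×0.05 + 370.6×0.03 + 202×0.03 = 38.288 sabins.
ᾱ = 38.288 / 1015.2 = 0.0377.
Eyring denominator: −S ln(1−ᾱ) = 39.013.
V = 26.1 × 14.2 × 3.4 = 1260.108 m³.
T = 0.161·V/[−S·ln(1−ᾱ)] = 0.161·1260.108/39.013 = 5.20 s.

5.20 seconds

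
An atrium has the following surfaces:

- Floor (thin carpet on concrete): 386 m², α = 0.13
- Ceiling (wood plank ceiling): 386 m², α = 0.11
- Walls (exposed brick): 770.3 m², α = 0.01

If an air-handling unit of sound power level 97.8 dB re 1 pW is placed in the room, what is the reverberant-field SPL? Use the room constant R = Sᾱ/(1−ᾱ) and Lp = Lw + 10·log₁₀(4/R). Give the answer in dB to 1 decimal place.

83.5 dB

Σ(Sᵢαᵢ) = 386×0.13 + 386×0.11 + 770.3×0.01 = 100.343; total area S = 1542.3 m².
ᾱ = 0.0651, so room constant R = A/(1−ᾱ) = 107.330 m².
Lp = Lw + 10 log₁₀(4/R) = 97.8 -14.29 = 83.5 dB.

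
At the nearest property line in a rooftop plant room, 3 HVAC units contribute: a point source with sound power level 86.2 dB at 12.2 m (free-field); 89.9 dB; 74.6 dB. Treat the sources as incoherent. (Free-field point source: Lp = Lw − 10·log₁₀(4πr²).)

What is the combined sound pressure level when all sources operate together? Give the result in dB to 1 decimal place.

Source at 12.2 m: Lp = 86.2 − 10·log₁₀(4π·12.2²) = 86.2 − 10·log₁₀(1870.379) = 53.5 dB.
Σ 10^(Lᵢ/10) = 1.006e+09.
L_total = 10·log₁₀(1.006e+09) = 90.0 dB.

90.0 dB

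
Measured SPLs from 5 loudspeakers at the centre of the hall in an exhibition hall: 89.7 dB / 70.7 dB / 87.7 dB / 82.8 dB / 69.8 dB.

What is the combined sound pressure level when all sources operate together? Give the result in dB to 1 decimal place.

Sum in the linear (power) domain: Σ 10^(Lᵢ/10) = 10^(89.7/10) + 10^(70.7/10) + 10^(87.7/10) + 10^(82.8/10) + 10^(69.8/10) = 1.734e+09.
Back to dB: 10·log₁₀ Σ = 92.4 dB.

92.4 dB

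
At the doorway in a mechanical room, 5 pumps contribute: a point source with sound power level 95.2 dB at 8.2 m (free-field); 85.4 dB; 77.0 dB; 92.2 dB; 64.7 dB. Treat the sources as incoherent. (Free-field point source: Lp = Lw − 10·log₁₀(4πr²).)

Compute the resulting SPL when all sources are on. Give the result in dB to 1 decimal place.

Source at 8.2 m: Lp = 95.2 − 10·log₁₀(4π·8.2²) = 95.2 − 10·log₁₀(844.963) = 65.9 dB.
Σ 10^(Lᵢ/10) = 2.063e+09.
Combined level = 10 log₁₀(2.063e+09) = 93.1 dB.

93.1 dB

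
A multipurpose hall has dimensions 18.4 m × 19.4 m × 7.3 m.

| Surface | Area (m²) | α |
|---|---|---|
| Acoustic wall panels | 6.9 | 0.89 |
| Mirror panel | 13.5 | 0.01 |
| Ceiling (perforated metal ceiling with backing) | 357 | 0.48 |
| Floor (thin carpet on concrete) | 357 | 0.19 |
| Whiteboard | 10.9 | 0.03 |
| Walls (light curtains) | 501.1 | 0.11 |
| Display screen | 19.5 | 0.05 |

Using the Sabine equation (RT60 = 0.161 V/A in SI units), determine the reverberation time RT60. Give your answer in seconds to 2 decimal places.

Total absorption A = 6.9*0.89 + 13.5*0.01 + 357*0.48 + 357*0.19 + 10.9*0.03 + 501.1*0.11 + 19.5*0.05
  = 6.141 + 0.135 + 171.360 + 67.830 + 0.327 + 55.121 + 0.975 = 301.889 m² sabins.
Room volume: 2605.808 m³.
Sabine: RT60 = 0.161 × 2605.808 / 301.889 = 1.39 s.

1.39 s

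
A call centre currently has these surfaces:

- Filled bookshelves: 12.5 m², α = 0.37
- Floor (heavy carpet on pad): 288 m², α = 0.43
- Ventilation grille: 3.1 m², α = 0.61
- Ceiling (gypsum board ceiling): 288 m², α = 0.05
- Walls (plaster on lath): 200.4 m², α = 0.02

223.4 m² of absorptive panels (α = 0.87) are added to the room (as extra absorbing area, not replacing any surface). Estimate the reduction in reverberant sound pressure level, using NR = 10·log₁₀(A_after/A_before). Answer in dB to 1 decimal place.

Summing Sᵢαᵢ: 4.625 + 123.840 + 1.891 + 14.400 + 4.008 → A_before = 148.764 sabins.
Treatment contributes 223.4·0.87 = 194.358 sabins.
A_after = 148.764 + 194.358 = 343.122 sabins.
NR = 10·log₁₀(343.122/148.764) = 3.6 dB.

3.6 dB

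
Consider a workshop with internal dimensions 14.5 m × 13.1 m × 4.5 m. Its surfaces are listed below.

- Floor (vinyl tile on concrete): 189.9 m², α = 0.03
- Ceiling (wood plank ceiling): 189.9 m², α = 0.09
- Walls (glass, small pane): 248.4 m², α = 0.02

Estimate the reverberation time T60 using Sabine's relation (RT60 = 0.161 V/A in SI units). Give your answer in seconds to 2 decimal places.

4.96 s

Total absorption A = 189.9×0.03 + 189.9×0.09 + 248.4×0.02
  = 5.697 + 17.091 + 4.968 = 27.756 m² sabins.
V = 14.5·13.1·4.5 = 854.775 m³.
RT60 = 0.161 · V / A = 0.161 × 854.775 / 27.756 = 4.96 s.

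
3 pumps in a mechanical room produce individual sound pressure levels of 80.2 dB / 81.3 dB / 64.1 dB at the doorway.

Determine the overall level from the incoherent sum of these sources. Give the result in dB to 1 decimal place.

Converting to relative power and adding: 10^(80.2/10) + 10^(81.3/10) + 10^(64.1/10) = 2.422e+08.
Back to dB: 10·log₁₀ Σ = 83.8 dB.

83.8 dB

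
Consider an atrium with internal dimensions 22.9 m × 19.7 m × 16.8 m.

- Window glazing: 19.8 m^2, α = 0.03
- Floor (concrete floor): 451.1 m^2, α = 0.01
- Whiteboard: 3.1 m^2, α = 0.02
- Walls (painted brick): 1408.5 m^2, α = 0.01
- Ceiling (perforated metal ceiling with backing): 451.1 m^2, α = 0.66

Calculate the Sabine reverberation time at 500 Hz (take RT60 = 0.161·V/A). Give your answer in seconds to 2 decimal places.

A = Σ Sᵢαᵢ = 19.8×0.03 + 451.1×0.01 + 3.1×0.02 + 1408.5×0.01 + 451.1×0.66 = 316.978 sabins.
Volume V = 22.9 × 19.7 × 16.8 = 7578.984 m³.
T = 0.161 V/A = 0.161·7578.984/316.978 = 3.85 s.

3.85 sec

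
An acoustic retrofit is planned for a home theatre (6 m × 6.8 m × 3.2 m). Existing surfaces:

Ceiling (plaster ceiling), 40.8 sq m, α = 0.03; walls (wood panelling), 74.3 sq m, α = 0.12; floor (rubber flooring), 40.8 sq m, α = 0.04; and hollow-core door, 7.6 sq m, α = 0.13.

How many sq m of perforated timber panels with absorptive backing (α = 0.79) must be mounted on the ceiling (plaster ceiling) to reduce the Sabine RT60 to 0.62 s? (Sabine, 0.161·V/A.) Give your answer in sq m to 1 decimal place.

27.8

Total absorption A₁ = 40.8*0.03 + 74.3*0.12 + 40.8*0.04 + 7.6*0.13
  = 1.224 + 8.916 + 1.632 + 0.988 = 12.760 sq m sabins.
Required A₂ = 0.161·130.56/0.62 = 33.903 sabins.
ΔA needed = 33.903 − 12.760 = 21.143 sabins.
Net gain per sq m: Δα = 0.79 − 0.03 = 0.76.
Area = ΔA/Δα = 21.143/0.76 = 27.8 sq m.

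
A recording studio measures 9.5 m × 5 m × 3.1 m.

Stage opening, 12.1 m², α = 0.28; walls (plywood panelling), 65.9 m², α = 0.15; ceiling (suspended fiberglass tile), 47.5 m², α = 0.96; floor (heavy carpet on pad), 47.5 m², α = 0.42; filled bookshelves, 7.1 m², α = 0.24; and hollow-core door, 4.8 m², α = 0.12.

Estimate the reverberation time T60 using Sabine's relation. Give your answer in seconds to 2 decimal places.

0.29 sec

Equivalent absorption area: A = 12.1·0.28 + 65.9·0.15 + 47.5·0.96 + 47.5·0.42 + 7.1·0.24 + 4.8·0.12 = 81.103 m².
Volume V = 9.5 × 5 × 3.1 = 147.25 m³.
RT60 = 0.161 · V / A = 0.161 × 147.25 / 81.103 = 0.29 s.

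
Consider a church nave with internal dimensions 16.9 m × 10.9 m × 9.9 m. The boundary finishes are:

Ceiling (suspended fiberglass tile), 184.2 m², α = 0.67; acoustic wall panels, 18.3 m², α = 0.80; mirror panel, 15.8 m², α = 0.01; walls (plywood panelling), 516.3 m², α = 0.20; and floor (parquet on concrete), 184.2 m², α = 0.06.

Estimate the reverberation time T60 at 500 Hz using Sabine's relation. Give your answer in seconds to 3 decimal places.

1.163 seconds

Summing Sᵢαᵢ: 123.414 + 14.640 + 0.158 + 103.260 + 11.052 → A = 252.524 sabins.
V = 16.9·10.9·9.9 = 1823.679 m³.
T = 0.161 V/A = 0.161·1823.679/252.524 = 1.163 s.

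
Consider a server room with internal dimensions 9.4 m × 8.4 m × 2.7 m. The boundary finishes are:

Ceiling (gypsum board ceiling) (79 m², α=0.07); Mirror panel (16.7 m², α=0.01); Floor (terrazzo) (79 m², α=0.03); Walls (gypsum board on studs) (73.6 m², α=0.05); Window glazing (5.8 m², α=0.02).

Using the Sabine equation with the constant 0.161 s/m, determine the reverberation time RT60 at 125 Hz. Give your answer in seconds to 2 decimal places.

Total absorption A = 79×0.07 + 16.7×0.01 + 79×0.03 + 73.6×0.05 + 5.8×0.02
  = 5.530 + 0.167 + 2.370 + 3.680 + 0.116 = 11.863 m² sabins.
Room volume: 213.192 m³.
RT60 = 0.161 · V / A = 0.161 × 213.192 / 11.863 = 2.89 s.

2.89 seconds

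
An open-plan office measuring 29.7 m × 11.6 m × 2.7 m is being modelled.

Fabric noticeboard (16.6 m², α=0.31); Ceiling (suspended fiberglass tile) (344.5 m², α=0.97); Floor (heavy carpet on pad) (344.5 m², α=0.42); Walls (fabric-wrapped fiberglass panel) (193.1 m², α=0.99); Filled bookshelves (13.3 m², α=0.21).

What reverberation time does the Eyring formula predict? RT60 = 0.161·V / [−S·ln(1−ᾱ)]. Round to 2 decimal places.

S = Σ Sᵢ = 912.0 m².
Σ(Sᵢαᵢ) = 16.6×0.31 + 344.5×0.97 + 344.5×0.42 + 193.1×0.99 + 13.3×0.21 = 677.963.
ᾱ = 677.963 / 912.0 = 0.7434.
Eyring denominator: −S ln(1−ᾱ) = 1240.536.
V = 29.7 × 11.6 × 2.7 = 930.204 m³.
T = 0.161·V/[−S·ln(1−ᾱ)] = 0.161·930.204/1240.536 = 0.12 s.

0.12 s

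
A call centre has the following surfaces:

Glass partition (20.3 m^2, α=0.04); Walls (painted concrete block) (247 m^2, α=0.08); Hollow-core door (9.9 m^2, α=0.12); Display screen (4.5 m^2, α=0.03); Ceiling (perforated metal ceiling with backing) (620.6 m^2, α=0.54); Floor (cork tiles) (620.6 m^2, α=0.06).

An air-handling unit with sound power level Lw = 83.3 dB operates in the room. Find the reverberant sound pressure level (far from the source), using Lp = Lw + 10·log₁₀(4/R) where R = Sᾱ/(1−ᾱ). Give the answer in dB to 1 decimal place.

62.1 dB

Σ(Sᵢαᵢ) = 20.3×0.04 + 247×0.08 + 9.9×0.12 + 4.5×0.03 + 620.6×0.54 + 620.6×0.06 = 394.255; total area S = 1522.9 m^2.
ᾱ = 0.2589, so room constant R = A/(1−ᾱ) = 531.986 m^2.
Lp = Lw + 10 log₁₀(4/R) = 83.3 -21.24 = 62.1 dB.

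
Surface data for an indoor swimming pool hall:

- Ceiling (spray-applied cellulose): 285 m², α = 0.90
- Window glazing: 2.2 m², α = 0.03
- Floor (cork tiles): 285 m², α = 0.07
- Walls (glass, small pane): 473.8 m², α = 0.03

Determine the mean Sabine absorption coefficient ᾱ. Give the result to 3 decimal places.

0.278

S = Σ Sᵢ = 285 + 2.2 + 285 + 473.8 = 1046.0 m².
Σ(Sᵢαᵢ) = 285×0.90 + 2.2×0.03 + 285×0.07 + 473.8×0.03 = 290.730.
ᾱ = 290.730 / 1046.0 = 0.278.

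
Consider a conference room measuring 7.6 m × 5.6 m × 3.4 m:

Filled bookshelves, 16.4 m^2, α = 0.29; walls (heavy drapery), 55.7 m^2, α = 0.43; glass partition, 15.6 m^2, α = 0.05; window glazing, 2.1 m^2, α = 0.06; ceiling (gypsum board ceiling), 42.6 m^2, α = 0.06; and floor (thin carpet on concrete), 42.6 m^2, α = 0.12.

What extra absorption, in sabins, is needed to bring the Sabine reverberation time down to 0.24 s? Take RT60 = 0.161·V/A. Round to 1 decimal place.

Total absorption A₁ = 16.4·0.29 + 55.7·0.43 + 15.6·0.05 + 2.1·0.06 + 42.6·0.06 + 42.6·0.12
  = 4.756 + 23.951 + 0.780 + 0.126 + 2.556 + 5.112 = 37.281 m^2 sabins.
Target A₂ = 0.161·144.704/0.24 = 97.072 sabins (V = 144.704 m³).
ΔA = A₂ − A₁ = 97.072 − 37.281 = 59.8 sabins.

59.8 sabins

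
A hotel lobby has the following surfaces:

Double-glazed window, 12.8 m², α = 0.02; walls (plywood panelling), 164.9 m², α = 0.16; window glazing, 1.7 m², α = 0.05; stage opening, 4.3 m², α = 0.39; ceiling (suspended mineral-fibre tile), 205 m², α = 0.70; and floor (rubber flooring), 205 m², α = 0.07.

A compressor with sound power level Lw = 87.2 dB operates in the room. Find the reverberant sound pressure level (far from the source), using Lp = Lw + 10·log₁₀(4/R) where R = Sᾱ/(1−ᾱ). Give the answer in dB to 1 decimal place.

A = 186.252 sabins; S = 593.7 m².
ᾱ = 0.3137, so room constant R = A/(1−ᾱ) = 271.386 m².
Lp = 87.2 + 10·log₁₀(4/271.386) = 87.2 + (-18.32) = 68.9 dB.

68.9 dB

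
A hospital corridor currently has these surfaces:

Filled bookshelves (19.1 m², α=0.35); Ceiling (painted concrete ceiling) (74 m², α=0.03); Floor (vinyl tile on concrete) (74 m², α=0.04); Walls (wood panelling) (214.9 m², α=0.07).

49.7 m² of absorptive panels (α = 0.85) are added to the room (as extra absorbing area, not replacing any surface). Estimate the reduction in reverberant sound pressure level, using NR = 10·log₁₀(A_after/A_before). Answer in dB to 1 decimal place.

Equivalent absorption area: A_before = 19.1*0.35 + 74*0.03 + 74*0.04 + 214.9*0.07 = 26.908 m².
Treatment contributes 49.7·0.85 = 42.245 sabins.
A_after = 26.908 + 42.245 = 69.153 sabins.
Reduction = 10 log₁₀(A_after/A_before) = 10 log₁₀(2.5700) = 4.1 dB.

4.1 dB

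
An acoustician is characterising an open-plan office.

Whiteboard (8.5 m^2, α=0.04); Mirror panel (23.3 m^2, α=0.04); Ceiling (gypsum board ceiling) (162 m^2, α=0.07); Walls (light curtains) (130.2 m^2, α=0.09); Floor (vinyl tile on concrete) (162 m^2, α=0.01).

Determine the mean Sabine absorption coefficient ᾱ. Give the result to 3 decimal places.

0.053

S = Σ Sᵢ = 8.5 + 23.3 + 162 + 130.2 + 162 = 486.0 m^2.
Σ(Sᵢαᵢ) = 8.5*0.04 + 23.3*0.04 + 162*0.07 + 130.2*0.09 + 162*0.01 = 25.950.
ᾱ = A/S = 0.053.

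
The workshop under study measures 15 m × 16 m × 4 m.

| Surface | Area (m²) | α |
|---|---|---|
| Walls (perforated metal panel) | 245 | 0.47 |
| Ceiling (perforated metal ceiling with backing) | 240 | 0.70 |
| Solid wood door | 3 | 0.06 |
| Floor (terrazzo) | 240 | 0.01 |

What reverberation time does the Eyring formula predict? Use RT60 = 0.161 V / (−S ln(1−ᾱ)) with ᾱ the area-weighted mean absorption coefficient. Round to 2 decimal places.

0.43 sec

S = Σ Sᵢ = 728.0 m².
Σ(Sᵢαᵢ) = 245·0.47 + 240·0.70 + 3·0.06 + 240·0.01 = 285.730.
Mean coefficient ᾱ = A/S = 0.3925.
Eyring denominator: −S ln(1−ᾱ) = 362.837.
V = 15 × 16 × 4 = 960 m³.
RT60 = 0.161 × 960 / 362.837 = 0.43 s.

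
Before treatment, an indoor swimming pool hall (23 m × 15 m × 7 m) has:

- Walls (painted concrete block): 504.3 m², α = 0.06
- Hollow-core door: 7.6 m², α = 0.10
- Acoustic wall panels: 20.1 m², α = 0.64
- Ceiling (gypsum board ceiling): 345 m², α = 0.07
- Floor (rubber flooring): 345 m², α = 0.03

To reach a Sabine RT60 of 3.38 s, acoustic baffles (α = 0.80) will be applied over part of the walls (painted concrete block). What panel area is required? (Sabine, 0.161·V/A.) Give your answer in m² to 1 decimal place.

49.5

Equivalent absorption area: A₁ = 504.3·0.06 + 7.6·0.10 + 20.1·0.64 + 345·0.07 + 345·0.03 = 78.382 m².
Required A₂ = 0.161·2415/3.38 = 115.034 sabins.
ΔA needed = 115.034 − 78.382 = 36.652 sabins.
Each m² of panel replacing the walls (painted concrete block) adds (0.80 − 0.06) = 0.74 sabins.
Panel area = 36.652 / 0.74 = 49.5 m².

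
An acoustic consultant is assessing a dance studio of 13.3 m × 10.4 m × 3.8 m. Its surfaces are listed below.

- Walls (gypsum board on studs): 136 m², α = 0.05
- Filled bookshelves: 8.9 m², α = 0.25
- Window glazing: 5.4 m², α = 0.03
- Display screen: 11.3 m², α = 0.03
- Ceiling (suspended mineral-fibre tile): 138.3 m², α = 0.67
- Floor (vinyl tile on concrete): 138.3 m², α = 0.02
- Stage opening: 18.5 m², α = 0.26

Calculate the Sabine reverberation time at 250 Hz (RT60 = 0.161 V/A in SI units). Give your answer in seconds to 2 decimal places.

A = Σ Sᵢαᵢ = 136*0.05 + 8.9*0.25 + 5.4*0.03 + 11.3*0.03 + 138.3*0.67 + 138.3*0.02 + 18.5*0.26 = 109.763 sabins.
V = 13.3·10.4·3.8 = 525.616 m³.
Sabine: RT60 = 0.161 × 525.616 / 109.763 = 0.77 s.

0.77 seconds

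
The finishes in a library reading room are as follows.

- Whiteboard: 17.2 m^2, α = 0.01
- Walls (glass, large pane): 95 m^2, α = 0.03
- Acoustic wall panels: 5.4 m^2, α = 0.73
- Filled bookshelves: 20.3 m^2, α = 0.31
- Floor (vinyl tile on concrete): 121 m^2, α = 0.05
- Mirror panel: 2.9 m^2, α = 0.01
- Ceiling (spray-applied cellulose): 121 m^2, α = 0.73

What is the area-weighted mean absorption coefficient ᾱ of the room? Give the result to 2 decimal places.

Total surface area S = 382.8 m^2.
Weighted sum Σ Sα = 107.666.
ᾱ = 107.666 / 382.8 = 0.28.

0.28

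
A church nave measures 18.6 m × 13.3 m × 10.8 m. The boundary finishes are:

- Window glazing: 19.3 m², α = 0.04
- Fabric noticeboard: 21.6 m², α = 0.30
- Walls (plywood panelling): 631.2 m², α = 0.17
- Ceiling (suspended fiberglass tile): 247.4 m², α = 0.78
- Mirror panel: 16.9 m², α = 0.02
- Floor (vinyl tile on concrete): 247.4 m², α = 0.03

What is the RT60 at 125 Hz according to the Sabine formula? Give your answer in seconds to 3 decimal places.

1.364 s

Equivalent absorption area: A = 19.3×0.04 + 21.6×0.30 + 631.2×0.17 + 247.4×0.78 + 16.9×0.02 + 247.4×0.03 = 315.288 m².
Volume V = 18.6 × 13.3 × 10.8 = 2671.704 m³.
RT60 = 0.161 · V / A = 0.161 × 2671.704 / 315.288 = 1.364 s.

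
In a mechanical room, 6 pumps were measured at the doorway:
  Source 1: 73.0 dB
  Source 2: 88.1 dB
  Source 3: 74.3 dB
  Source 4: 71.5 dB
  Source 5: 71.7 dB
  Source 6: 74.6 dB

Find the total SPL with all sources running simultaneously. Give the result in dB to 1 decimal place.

88.8 dB

Converting to relative power and adding: 10^(73.0/10) + 10^(88.1/10) + 10^(74.3/10) + 10^(71.5/10) + 10^(71.7/10) + 10^(74.6/10) = 7.503e+08.
Combined level = 10 log₁₀(7.503e+08) = 88.8 dB.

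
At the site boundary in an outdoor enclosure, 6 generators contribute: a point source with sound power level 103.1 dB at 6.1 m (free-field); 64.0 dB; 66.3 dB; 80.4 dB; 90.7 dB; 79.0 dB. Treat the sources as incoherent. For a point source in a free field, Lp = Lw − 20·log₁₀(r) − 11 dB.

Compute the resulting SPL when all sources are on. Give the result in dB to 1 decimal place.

Source at 6.1 m: Lp = 103.1 − 20·log₁₀(6.1) − 11 = 76.4 dB.
Σ 10^(Lᵢ/10) = 1.414e+09.
Combined level = 10 log₁₀(1.414e+09) = 91.5 dB.

91.5 dB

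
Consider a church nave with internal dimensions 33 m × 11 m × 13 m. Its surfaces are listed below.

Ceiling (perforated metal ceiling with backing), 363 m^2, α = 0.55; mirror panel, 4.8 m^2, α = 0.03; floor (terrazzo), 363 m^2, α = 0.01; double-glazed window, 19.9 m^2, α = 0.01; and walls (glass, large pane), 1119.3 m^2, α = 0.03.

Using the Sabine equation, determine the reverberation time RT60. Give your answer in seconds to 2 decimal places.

A = Σ Sᵢαᵢ = 363*0.55 + 4.8*0.03 + 363*0.01 + 19.9*0.01 + 1119.3*0.03 = 237.202 sabins.
V = 33·11·13 = 4719 m³.
T = 0.161 V/A = 0.161·4719/237.202 = 3.20 s.

3.20 s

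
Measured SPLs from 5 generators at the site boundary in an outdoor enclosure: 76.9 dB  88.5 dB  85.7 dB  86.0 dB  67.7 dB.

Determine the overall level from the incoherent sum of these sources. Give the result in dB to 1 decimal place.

Σ 10^(Lᵢ/10) = 1.532e+09.
L_total = 10·log₁₀(1.532e+09) = 91.9 dB.

91.9 dB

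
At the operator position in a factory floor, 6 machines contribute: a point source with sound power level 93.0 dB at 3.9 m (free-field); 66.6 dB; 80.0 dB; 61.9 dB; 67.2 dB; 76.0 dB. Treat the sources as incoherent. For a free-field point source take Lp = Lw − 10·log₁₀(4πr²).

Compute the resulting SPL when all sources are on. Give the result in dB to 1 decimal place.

82.1 dB

Source at 3.9 m: Lp = 93.0 − 10·log₁₀(4π·3.9²) = 93.0 − 10·log₁₀(191.134) = 70.2 dB.
Converting to relative power and adding: 10^(70.2/10) + 10^(66.6/10) + 10^(80.0/10) + 10^(61.9/10) + 10^(67.2/10) + 10^(76.0/10) = 1.616e+08.
Combined level = 10 log₁₀(1.616e+08) = 82.1 dB.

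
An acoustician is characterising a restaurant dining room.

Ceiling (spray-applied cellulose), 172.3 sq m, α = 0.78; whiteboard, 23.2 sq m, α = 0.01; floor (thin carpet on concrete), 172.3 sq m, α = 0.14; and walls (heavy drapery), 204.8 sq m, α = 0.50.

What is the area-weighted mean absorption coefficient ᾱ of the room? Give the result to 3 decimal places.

S = Σ Sᵢ = 172.3 + 23.2 + 172.3 + 204.8 = 572.6 sq m.
Σ(Sᵢαᵢ) = 172.3×0.78 + 23.2×0.01 + 172.3×0.14 + 204.8×0.50 = 261.148.
ᾱ = A/S = 0.456.

0.456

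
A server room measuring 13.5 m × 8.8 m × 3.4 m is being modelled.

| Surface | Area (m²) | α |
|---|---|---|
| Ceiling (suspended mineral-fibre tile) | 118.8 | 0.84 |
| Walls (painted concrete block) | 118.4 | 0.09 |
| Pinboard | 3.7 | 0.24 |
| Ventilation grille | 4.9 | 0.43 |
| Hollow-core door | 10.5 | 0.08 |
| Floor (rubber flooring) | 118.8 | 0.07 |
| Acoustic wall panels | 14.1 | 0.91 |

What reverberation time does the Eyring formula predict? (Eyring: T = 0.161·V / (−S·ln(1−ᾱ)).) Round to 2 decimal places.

0.39 s

S = Σ Sᵢ = 389.2 m².
Absorption A = 118.8·0.84 + 118.4·0.09 + 3.7·0.24 + 4.9·0.43 + 10.5·0.08 + 118.8·0.07 + 14.1·0.91 = 135.430 sabins.
ᾱ = 135.430 / 389.2 = 0.3480.
Eyring denominator: −S ln(1−ᾱ) = 166.465.
V = 13.5 × 8.8 × 3.4 = 403.92 m³.
T = 0.161·V/[−S·ln(1−ᾱ)] = 0.161·403.92/166.465 = 0.39 s.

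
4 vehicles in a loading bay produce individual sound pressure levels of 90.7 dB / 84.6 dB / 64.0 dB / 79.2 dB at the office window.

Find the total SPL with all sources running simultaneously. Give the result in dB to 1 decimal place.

91.9 dB

Converting to relative power and adding: 10^(90.7/10) + 10^(84.6/10) + 10^(64.0/10) + 10^(79.2/10) = 1.549e+09.
L_total = 10·log₁₀(1.549e+09) = 91.9 dB.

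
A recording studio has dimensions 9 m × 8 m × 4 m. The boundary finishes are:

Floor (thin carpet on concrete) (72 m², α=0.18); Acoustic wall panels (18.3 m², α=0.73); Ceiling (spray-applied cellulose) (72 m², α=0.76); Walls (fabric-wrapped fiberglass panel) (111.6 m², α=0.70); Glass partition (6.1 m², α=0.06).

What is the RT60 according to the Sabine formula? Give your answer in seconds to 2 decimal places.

0.29 seconds

Equivalent absorption area: A = 72·0.18 + 18.3·0.73 + 72·0.76 + 111.6·0.70 + 6.1·0.06 = 159.525 m².
Volume V = 9 × 8 × 4 = 288 m³.
Sabine: RT60 = 0.161 × 288 / 159.525 = 0.29 s.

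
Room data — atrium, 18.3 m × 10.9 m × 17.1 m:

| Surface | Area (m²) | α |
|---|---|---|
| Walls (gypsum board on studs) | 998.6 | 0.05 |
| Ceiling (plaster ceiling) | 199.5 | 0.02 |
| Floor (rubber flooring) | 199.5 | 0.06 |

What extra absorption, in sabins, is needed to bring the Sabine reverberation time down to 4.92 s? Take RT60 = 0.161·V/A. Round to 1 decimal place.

45.7 sabins

Total absorption A₁ = 998.6*0.05 + 199.5*0.02 + 199.5*0.06
  = 49.930 + 3.990 + 11.970 = 65.890 m² sabins.
V = 3410.937 m³. Required absorption A₂ = 0.161 × 3410.937 / 4.92 = 111.618 sabins.
Additional absorption ΔA = 111.618 − 65.890 = 45.7 sabins.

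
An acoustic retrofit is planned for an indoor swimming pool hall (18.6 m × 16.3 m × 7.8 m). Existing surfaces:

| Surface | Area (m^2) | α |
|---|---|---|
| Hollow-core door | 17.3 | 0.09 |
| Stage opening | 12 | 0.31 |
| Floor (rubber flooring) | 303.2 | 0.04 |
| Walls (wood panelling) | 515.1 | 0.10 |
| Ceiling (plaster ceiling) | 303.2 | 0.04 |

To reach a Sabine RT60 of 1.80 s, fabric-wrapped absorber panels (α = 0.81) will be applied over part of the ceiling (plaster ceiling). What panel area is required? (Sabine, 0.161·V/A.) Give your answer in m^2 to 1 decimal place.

Summing Sᵢαᵢ: 1.557 + 3.720 + 12.128 + 51.510 + 12.128 → A₁ = 81.043 sabins.
V = 2364.804 m³. Target absorption A₂ = 0.161 × 2364.804 / 1.80 = 211.519 sabins.
ΔA needed = 211.519 − 81.043 = 130.476 sabins.
Each m^2 of panel replacing the ceiling (plaster ceiling) adds (0.81 − 0.04) = 0.77 sabins.
Panel area = 130.476 / 0.77 = 169.4 m^2.

169.4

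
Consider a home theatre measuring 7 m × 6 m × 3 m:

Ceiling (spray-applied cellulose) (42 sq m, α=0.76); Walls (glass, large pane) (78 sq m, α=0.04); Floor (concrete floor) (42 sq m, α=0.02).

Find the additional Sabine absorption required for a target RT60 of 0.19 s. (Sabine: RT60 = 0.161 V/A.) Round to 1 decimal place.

Equivalent absorption area: A₁ = 42×0.76 + 78×0.04 + 42×0.02 = 35.880 sq m.
Target A₂ = 0.161·126/0.19 = 106.768 sabins (V = 126 m³).
Shortfall: 106.768 − 35.880 = 70.9 sabins.

70.9 sabins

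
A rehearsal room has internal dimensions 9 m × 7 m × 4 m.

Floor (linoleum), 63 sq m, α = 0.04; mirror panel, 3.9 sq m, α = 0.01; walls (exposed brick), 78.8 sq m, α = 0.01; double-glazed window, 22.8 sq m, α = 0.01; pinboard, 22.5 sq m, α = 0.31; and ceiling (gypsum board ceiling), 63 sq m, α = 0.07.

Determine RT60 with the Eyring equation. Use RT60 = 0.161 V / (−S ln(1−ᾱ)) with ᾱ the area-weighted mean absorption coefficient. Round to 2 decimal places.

2.63 s

Total surface area S = 63 + 3.9 + 78.8 + 22.8 + 22.5 + 63 = 254.0 sq m.
Absorption A = 63·0.04 + 3.9·0.01 + 78.8·0.01 + 22.8·0.01 + 22.5·0.31 + 63·0.07 = 14.960 sabins.
ᾱ = 14.960 / 254.0 = 0.0589.
Eyring denominator: −S ln(1−ᾱ) = 15.419.
V = 9 × 7 × 4 = 252 m³.
T = 0.161·V/[−S·ln(1−ᾱ)] = 0.161·252/15.419 = 2.63 s.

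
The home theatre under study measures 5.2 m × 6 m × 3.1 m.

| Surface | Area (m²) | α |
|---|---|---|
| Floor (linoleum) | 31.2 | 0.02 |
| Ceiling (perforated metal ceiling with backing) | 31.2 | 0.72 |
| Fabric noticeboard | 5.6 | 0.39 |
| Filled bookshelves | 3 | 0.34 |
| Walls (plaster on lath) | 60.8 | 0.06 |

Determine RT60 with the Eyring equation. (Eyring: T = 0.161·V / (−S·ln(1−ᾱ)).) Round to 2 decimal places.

0.46 s

S = Σ Sᵢ = 131.8 m².
Σ(Sᵢαᵢ) = 31.2·0.02 + 31.2·0.72 + 5.6·0.39 + 3·0.34 + 60.8·0.06 = 29.940.
Mean coefficient ᾱ = A/S = 0.2272.
−S·ln(1−ᾱ) = −131.8 × ln(1 − 0.2272) = 33.969.
V = 5.2 × 6 × 3.1 = 96.72 m³.
T = 0.161·V/[−S·ln(1−ᾱ)] = 0.161·96.72/33.969 = 0.46 s.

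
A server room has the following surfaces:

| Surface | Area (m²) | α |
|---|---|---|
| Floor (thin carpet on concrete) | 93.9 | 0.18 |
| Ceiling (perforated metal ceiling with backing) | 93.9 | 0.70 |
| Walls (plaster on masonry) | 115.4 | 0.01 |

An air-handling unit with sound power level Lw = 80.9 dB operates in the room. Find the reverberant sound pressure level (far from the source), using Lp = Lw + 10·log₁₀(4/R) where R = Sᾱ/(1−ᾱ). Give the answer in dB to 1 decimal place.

66.3 dB

Σ(Sᵢαᵢ) = 93.9×0.18 + 93.9×0.70 + 115.4×0.01 = 83.786; total area S = 303.2 m².
ᾱ = 83.786/303.2 = 0.2763; R = Sᾱ/(1−ᾱ) = 83.786/(1−0.2763) = 115.774 m².
Lp = 80.9 + 10·log₁₀(4/115.774) = 80.9 + (-14.62) = 66.3 dB.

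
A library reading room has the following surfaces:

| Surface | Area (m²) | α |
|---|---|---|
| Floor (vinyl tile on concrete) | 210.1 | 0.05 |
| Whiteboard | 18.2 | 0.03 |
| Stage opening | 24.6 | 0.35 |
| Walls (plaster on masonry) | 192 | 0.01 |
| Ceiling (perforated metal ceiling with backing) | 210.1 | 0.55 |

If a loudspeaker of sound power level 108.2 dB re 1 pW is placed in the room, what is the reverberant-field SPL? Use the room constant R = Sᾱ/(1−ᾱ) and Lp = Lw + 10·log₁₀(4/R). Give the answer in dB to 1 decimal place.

Σ(Sᵢαᵢ) = 210.1·0.05 + 18.2·0.03 + 24.6·0.35 + 192·0.01 + 210.1·0.55 = 137.136; total area S = 655.0 m².
ᾱ = 137.136/655.0 = 0.2094; R = Sᾱ/(1−ᾱ) = 137.136/(1−0.2094) = 173.458 m².
Lp = Lw + 10 log₁₀(4/R) = 108.2 -16.37 = 91.8 dB.

91.8 dB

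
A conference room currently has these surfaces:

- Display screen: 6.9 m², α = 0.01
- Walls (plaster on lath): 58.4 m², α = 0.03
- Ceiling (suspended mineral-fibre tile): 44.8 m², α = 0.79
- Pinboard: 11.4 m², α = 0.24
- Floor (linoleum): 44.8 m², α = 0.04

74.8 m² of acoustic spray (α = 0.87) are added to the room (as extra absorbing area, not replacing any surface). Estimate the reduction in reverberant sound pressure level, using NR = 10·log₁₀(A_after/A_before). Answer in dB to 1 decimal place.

A_before = Σ Sᵢαᵢ = 6.9*0.01 + 58.4*0.03 + 44.8*0.79 + 11.4*0.24 + 44.8*0.04 = 41.741 sabins.
Treatment contributes 74.8·0.87 = 65.076 sabins.
A_after = 41.741 + 65.076 = 106.817 sabins.
Reduction = 10 log₁₀(A_after/A_before) = 10 log₁₀(2.5590) = 4.1 dB.

4.1 dB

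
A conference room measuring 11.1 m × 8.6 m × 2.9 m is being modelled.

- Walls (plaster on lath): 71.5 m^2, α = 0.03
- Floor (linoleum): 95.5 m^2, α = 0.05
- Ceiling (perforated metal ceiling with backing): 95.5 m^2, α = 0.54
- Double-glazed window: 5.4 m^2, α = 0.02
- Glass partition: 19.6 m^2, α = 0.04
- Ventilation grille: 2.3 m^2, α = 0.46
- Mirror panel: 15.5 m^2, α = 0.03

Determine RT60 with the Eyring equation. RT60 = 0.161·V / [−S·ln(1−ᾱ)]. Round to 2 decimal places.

S = Σ Sᵢ = 305.3 m^2.
Absorption A = 71.5·0.03 + 95.5·0.05 + 95.5·0.54 + 5.4·0.02 + 19.6·0.04 + 2.3·0.46 + 15.5·0.03 = 60.905 sabins.
Mean coefficient ᾱ = A/S = 0.1995.
−S·ln(1−ᾱ) = −305.3 × ln(1 − 0.1995) = 67.935.
V = 11.1 × 8.6 × 2.9 = 276.834 m³.
T = 0.161·V/[−S·ln(1−ᾱ)] = 0.161·276.834/67.935 = 0.66 s.

0.66 sec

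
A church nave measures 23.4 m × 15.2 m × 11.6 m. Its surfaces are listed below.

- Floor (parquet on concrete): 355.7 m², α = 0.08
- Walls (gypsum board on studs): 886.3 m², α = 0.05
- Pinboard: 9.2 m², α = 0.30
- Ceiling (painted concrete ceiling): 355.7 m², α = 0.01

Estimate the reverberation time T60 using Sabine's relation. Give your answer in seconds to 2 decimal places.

8.40 seconds

Total absorption A = 355.7·0.08 + 886.3·0.05 + 9.2·0.30 + 355.7·0.01
  = 28.456 + 44.315 + 2.760 + 3.557 = 79.088 m² sabins.
V = 23.4·15.2·11.6 = 4125.888 m³.
T = 0.161 V/A = 0.161·4125.888/79.088 = 8.40 s.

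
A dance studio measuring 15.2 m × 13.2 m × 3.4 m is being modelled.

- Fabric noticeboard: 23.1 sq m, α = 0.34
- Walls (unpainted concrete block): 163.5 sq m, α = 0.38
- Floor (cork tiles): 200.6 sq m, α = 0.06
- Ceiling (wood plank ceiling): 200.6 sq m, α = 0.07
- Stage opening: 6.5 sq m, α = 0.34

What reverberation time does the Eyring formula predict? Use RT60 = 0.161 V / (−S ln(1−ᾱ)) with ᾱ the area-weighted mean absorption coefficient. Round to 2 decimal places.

S = Σ Sᵢ = 594.3 sq m.
Σ(Sᵢαᵢ) = 23.1·0.34 + 163.5·0.38 + 200.6·0.06 + 200.6·0.07 + 6.5·0.34 = 98.272.
ᾱ = 98.272 / 594.3 = 0.1654.
−S·ln(1−ᾱ) = −594.3 × ln(1 − 0.1654) = 107.451.
V = 15.2 × 13.2 × 3.4 = 682.176 m³.
RT60 = 0.161 × 682.176 / 107.451 = 1.02 s.

1.02 s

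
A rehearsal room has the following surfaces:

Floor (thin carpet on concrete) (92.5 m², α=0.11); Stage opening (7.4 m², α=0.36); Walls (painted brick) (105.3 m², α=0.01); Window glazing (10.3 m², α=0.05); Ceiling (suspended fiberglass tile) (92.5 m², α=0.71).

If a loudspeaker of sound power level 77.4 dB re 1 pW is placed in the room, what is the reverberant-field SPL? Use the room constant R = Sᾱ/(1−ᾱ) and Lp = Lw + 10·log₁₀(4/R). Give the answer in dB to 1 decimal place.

63.1 dB

Σ(Sᵢαᵢ) = 92.5·0.11 + 7.4·0.36 + 105.3·0.01 + 10.3·0.05 + 92.5·0.71 = 80.082; total area S = 308.0 m².
ᾱ = 0.2600, so room constant R = A/(1−ᾱ) = 108.219 m².
Lp = 77.4 + 10·log₁₀(4/108.219) = 77.4 + (-14.32) = 63.1 dB.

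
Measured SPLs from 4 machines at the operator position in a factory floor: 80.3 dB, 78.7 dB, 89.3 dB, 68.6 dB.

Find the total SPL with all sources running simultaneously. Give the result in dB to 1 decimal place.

Σ 10^(Lᵢ/10) = 1.04e+09.
Back to dB: 10·log₁₀ Σ = 90.2 dB.

90.2 dB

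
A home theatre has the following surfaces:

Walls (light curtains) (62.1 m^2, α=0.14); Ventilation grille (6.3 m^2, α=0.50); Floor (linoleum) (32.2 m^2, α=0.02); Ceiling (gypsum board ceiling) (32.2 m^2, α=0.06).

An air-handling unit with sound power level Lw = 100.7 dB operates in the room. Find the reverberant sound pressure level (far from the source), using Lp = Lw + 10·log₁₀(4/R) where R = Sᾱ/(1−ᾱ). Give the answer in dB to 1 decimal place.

94.6 dB

A = 14.420 sabins; S = 132.8 m^2.
ᾱ = 14.420/132.8 = 0.1086; R = Sᾱ/(1−ᾱ) = 14.420/(1−0.1086) = 16.177 m^2.
Lp = Lw + 10 log₁₀(4/R) = 100.7 -6.07 = 94.6 dB.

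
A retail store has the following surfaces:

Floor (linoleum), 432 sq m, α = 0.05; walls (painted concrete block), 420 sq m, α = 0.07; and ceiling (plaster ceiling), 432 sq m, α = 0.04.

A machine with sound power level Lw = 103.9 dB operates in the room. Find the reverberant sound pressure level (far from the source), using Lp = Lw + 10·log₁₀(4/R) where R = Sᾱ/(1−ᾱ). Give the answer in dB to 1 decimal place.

Σ(Sᵢαᵢ) = 432·0.05 + 420·0.07 + 432·0.04 = 68.280; total area S = 1284.0 sq m.
ᾱ = 68.280/1284.0 = 0.0532; R = Sᾱ/(1−ᾱ) = 68.280/(1−0.0532) = 72.117 sq m.
Lp = Lw + 10 log₁₀(4/R) = 103.9 -12.56 = 91.3 dB.

91.3 dB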